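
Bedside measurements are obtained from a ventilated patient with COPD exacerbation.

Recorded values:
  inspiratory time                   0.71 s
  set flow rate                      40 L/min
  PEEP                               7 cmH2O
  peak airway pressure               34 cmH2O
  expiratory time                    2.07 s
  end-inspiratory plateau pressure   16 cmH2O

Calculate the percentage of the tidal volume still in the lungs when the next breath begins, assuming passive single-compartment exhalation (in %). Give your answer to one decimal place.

Flow: 40 L/min ÷ 60 = 0.6667 L/s.
Vt = flow × Ti = 0.6667 L/s × 0.71 s × 1000 mL/L = 473.36 mL.
R = (PIP − Pplat)/V̇ = (34 − 16) / 0.6667 = 18.0/0.6667 = 26.999 cmH2O·s/L.
C = Vt/(Pplat − PEEP) = 473.36 / (16 − 7) = 473.36/9.0 = 52.596 mL/cmH2O.
τ = R × C = 26.999 × 0.0526 L/cmH2O = 1.42 s.
Fraction remaining at end-expiration = e^(−Te/τ) = e^(−2.07/1.42) = 0.2328 → 23.28%.

23.3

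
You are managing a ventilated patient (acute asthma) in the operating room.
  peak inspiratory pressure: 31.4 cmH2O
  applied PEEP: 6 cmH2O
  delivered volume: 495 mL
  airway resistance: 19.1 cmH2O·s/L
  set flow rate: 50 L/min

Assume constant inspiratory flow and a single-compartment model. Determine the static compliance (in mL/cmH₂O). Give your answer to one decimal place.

Flow: 50 L/min ÷ 60 = 0.8333 L/s.
Equation of motion (constant flow): PIP = Vt/C + R·V̇ + PEEP.
Vt/C = PIP − R·V̇ − PEEP = 31.4 − 19.1×0.8333 − 6 = 31.4 − 15.916 − 6 = 9.484 cmH2O.
C = Vt / 9.484 = 495 / 9.484 = 52.193 mL/cmH2O.

52.2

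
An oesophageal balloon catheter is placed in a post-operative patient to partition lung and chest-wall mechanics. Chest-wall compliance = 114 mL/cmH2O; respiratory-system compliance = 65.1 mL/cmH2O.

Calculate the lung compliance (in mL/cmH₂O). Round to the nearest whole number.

152

1/CL = 1/Crs − 1/Ccw.
1/CL = 1/65.1 − 1/114 = 0.006589.
CL = 151.77 mL/cmH2O.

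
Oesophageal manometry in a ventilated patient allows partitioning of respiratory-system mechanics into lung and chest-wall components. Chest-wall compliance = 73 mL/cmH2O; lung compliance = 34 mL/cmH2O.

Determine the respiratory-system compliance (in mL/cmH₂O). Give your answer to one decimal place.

23.2

Lung and chest wall are elastances in series: 1/Crs = 1/CL + 1/Ccw.
1/Crs = 1/34 + 1/73 = 0.04311.
Crs = 23.196 mL/cmH2O.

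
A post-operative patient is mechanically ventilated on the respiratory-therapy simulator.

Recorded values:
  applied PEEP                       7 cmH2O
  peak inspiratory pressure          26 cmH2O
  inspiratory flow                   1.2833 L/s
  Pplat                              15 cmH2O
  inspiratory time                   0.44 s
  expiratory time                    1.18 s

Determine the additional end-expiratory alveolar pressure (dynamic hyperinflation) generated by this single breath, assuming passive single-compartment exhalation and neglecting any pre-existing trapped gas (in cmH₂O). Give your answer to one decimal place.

Vt = flow × Ti = 1.2833 L/s × 0.44 s × 1000 mL/L = 564.65 mL.
R = (PIP − Pplat)/V̇ = (26 − 15) / 1.2833 = 11.0/1.2833 = 8.572 cmH2O·s/L.
C = Vt/(Pplat − PEEP) = 564.65 / (15 − 7) = 564.65/8.0 = 70.581 mL/cmH2O.
τ = R × C = 8.572 × 0.07058 L/cmH2O = 0.605 s.
Fraction remaining = e^(−Te/τ) = e^(−1.18/0.605) = 0.1422; trapped volume = 564.65 × 0.1422 = 80.293 mL.
Additional alveolar pressure from trapping ≈ V_trapped / C = 80.293 / 70.581 = 1.138 cmH2O.

1.1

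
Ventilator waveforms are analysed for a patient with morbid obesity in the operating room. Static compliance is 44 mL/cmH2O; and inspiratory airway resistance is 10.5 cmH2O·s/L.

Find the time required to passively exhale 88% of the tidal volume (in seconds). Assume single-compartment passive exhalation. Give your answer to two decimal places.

τ = R × C = 10.5 × 44 mL/cmH2O = 10.5 × 0.044 L/cmH2O = 0.462 s.
Exhaled fraction f = 1 − e^(−t/τ) → t = −τ·ln(1 − f) = −0.462·ln(0.12) = 0.9796 s.

0.98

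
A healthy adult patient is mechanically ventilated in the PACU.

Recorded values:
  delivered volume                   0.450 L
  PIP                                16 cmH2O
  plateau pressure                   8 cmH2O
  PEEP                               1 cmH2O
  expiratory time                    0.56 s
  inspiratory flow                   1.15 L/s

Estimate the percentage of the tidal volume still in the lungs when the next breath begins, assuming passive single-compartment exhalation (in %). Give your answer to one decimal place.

R = (PIP − Pplat)/V̇ = (16 − 8) / 1.15 = 8.0/1.15 = 6.957 cmH2O·s/L.
C = Vt/(Pplat − PEEP) = 450.0 / (8 − 1) = 450.0/7.0 = 64.286 mL/cmH2O.
τ = R × C = 6.957 × 0.06429 L/cmH2O = 0.4473 s.
Fraction remaining at end-expiration = e^(−Te/τ) = e^(−0.56/0.4473) = 0.2859 → 28.59%.

28.6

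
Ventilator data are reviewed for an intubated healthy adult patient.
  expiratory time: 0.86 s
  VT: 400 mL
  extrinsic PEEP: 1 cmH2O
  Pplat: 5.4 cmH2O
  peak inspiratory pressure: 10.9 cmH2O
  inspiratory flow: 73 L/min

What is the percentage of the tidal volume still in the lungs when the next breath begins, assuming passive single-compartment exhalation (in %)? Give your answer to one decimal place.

12.3

Flow: 73 L/min ÷ 60 = 1.2167 L/s.
R = (PIP − Pplat)/V̇ = (10.9 − 5.4) / 1.2167 = 5.5/1.2167 = 4.52 cmH2O·s/L.
C = Vt/(Pplat − PEEP) = 400.0 / (5.4 − 1) = 400.0/4.4 = 90.909 mL/cmH2O.
τ = R × C = 4.52 × 0.09091 L/cmH2O = 0.4109 s.
Fraction remaining at end-expiration = e^(−Te/τ) = e^(−0.86/0.4109) = 0.1233 → 12.33%.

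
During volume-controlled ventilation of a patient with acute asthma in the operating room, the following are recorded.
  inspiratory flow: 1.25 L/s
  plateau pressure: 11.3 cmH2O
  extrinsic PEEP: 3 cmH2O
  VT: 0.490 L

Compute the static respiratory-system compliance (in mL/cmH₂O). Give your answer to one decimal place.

59.0

Cstat = Vt / (Pplat − PEEP) = 490 / (11.3 − 3) = 490 / 8.3 = 59.036 mL/cmH2O.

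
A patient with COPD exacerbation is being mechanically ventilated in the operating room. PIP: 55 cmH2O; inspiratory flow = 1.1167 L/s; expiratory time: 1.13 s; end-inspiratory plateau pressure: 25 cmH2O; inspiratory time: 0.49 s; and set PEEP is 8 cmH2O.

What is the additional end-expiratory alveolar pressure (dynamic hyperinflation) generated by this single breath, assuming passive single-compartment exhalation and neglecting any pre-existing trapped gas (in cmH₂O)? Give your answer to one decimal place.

4.6

Vt = flow × Ti = 1.1167 L/s × 0.49 s × 1000 mL/L = 547.18 mL.
R = (PIP − Pplat)/V̇ = (55 − 25) / 1.1167 = 30.0/1.1167 = 26.865 cmH2O·s/L.
C = Vt/(Pplat − PEEP) = 547.18 / (25 − 8) = 547.18/17.0 = 32.187 mL/cmH2O.
τ = R × C = 26.865 × 0.03219 L/cmH2O = 0.8648 s.
Fraction remaining = e^(−Te/τ) = e^(−1.13/0.8648) = 0.2707; trapped volume = 547.18 × 0.2707 = 148.12 mL.
Additional alveolar pressure from trapping ≈ V_trapped / C = 148.12 / 32.187 = 4.602 cmH2O.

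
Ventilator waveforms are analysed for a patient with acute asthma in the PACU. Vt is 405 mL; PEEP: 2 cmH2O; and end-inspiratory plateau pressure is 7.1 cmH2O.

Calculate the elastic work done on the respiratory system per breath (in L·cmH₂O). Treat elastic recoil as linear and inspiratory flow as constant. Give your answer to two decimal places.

1.03

Elastic work ≈ ½ × (Pplat − PEEP) × Vt = 0.5 × (7.1 − 2) × 0.405 L = 0.5 × 5.1 × 0.405 = 1.033 L·cmH2O.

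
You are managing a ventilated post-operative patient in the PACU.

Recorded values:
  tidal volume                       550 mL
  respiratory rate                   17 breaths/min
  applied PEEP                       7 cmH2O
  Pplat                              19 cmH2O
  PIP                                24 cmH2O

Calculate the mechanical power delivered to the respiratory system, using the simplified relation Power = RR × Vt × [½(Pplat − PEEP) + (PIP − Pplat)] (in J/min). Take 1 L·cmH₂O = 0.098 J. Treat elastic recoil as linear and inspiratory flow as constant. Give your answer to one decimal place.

Per-breath work = Vt × [½(Pplat−PEEP) + (PIP−Pplat)] = 0.550 × [0.5×12.0 + 5.0] = 0.550 × 11.0 = 6.05 L·cmH2O.
Power = 17 × 6.05 = 102.85 L·cmH2O/min.
× 0.098 J/(L·cmH2O) → 10.079 J/min.

10.1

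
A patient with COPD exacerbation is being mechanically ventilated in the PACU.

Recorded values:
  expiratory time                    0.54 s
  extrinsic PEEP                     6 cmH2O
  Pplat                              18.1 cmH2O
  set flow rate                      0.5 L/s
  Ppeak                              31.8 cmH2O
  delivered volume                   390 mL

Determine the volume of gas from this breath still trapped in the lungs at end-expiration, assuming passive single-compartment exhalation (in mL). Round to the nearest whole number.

R = (PIP − Pplat)/V̇ = (31.8 − 18.1) / 0.5 = 13.7/0.5 = 27.4 cmH2O·s/L.
C = Vt/(Pplat − PEEP) = 390.0 / (18.1 − 6) = 390.0/12.1 = 32.231 mL/cmH2O.
τ = R × C = 27.4 × 0.03223 L/cmH2O = 0.8831 s.
Fraction remaining = e^(−Te/τ) = e^(−0.54/0.8831) = 0.5425.
Trapped volume = 390.0 × 0.5425 = 211.58 mL.

212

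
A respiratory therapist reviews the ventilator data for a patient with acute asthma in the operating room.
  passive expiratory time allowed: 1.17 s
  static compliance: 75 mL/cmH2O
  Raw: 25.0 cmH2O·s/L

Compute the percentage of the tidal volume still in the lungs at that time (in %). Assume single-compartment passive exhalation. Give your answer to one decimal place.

τ = R × C = 25.0 × 75 mL/cmH2O = 25.0 × 0.075 L/cmH2O = 1.875 s.
Passive exhalation: V(t)/V₀ = e^(−t/τ) = e^(−1.17/1.875) = 0.5358.
Fraction remaining = 0.5358 → 53.58%.

53.6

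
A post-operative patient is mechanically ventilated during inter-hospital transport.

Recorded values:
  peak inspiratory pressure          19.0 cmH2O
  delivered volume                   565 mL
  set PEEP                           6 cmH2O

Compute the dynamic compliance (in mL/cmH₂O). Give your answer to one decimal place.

Dynamic compliance = Vt / (PIP − PEEP) = 565 / (19.0 − 6) = 565 / 13.0 = 43.462 mL/cmH2O.

43.5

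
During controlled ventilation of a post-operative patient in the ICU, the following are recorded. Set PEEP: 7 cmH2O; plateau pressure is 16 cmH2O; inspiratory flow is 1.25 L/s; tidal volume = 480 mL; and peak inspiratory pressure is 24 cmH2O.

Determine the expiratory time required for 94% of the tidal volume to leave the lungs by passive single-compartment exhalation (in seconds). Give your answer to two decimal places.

R = (PIP − Pplat)/V̇ = (24 − 16) / 1.25 = 8.0/1.25 = 6.4 cmH2O·s/L.
C = Vt/(Pplat − PEEP) = 480.0 / (16 − 7) = 480.0/9.0 = 53.333 mL/cmH2O.
τ = R × C = 6.4 × 0.05333 L/cmH2O = 0.3413 s.
t = −τ·ln(1 − 0.94) = −0.3413·ln(0.06) = 0.9602 s.

0.96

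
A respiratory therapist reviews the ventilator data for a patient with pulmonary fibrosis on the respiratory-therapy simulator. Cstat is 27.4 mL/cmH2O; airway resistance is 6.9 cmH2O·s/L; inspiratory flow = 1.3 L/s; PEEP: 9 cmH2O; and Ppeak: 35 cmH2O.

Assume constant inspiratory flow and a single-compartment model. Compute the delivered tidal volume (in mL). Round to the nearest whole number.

Equation of motion (constant flow): PIP = Vt/C + R·V̇ + PEEP.
Vt/C = PIP − R·V̇ − PEEP = 35 − 8.97 − 9 = 17.03 cmH2O.
Vt = C × 17.03 = 27.4 × 17.03 = 466.62 mL.

467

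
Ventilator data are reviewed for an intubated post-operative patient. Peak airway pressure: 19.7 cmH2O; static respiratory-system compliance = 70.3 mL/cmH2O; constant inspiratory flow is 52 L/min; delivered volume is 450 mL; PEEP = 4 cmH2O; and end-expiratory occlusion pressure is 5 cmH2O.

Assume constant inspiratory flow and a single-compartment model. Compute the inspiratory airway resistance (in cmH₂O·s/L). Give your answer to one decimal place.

Flow: 52 L/min ÷ 60 = 0.8667 L/s.
Total PEEP = 5 cmH2O (set 4 + intrinsic 1); this is the baseline alveolar pressure.
Equation of motion (constant flow): PIP = Vt/C + R·V̇ + PEEP.
R·V̇ = PIP − Vt/C − PEEP = 19.7 − 450/70.3 − 5 = 19.7 − 6.401 − 5 = 8.299 cmH2O.
R = 8.299 / 0.8667 = 9.575 cmH2O·s/L.

9.6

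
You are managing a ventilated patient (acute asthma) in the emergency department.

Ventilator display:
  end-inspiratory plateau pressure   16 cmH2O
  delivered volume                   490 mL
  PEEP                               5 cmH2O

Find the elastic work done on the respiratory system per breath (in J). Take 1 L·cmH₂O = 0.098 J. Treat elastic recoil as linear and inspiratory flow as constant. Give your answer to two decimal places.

0.26

Elastic work ≈ ½ × (Pplat − PEEP) × Vt = 0.5 × (16 − 5) × 0.490 L = 0.5 × 11.0 × 0.490 = 2.695 L·cmH2O.
× 0.098 J/(L·cmH2O) → 0.2641 J.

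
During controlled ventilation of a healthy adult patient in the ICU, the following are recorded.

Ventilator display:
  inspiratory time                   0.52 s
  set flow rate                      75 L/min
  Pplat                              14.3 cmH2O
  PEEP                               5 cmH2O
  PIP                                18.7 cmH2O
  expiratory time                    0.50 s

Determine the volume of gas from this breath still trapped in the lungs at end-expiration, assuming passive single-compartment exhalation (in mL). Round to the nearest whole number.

Flow: 75 L/min ÷ 60 = 1.25 L/s.
Vt = flow × Ti = 1.25 L/s × 0.52 s × 1000 mL/L = 650.0 mL.
R = (PIP − Pplat)/V̇ = (18.7 − 14.3) / 1.25 = 4.4/1.25 = 3.52 cmH2O·s/L.
C = Vt/(Pplat − PEEP) = 650.0 / (14.3 − 5) = 650.0/9.3 = 69.892 mL/cmH2O.
τ = R × C = 3.52 × 0.06989 L/cmH2O = 0.246 s.
Fraction remaining = e^(−Te/τ) = e^(−0.50/0.246) = 0.131.
Trapped volume = 650.0 × 0.131 = 85.15 mL.

85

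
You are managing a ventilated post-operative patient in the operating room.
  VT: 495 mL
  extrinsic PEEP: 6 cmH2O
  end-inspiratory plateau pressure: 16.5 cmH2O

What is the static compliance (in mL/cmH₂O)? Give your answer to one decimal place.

Cstat = Vt / (Pplat − PEEP) = 495 / (16.5 − 6) = 495 / 10.5 = 47.143 mL/cmH2O.

47.1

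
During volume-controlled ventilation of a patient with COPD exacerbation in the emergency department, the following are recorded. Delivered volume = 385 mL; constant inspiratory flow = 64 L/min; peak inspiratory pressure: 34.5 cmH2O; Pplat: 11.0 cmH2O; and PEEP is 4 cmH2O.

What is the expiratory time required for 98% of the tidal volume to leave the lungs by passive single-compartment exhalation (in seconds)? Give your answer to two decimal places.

4.74

Flow: 64 L/min ÷ 60 = 1.0667 L/s.
R = (PIP − Pplat)/V̇ = (34.5 − 11.0) / 1.0667 = 23.5/1.0667 = 22.031 cmH2O·s/L.
C = Vt/(Pplat − PEEP) = 385.0 / (11.0 − 4) = 385.0/7.0 = 55.0 mL/cmH2O.
τ = R × C = 22.031 × 0.055 L/cmH2O = 1.212 s.
t = −τ·ln(1 − 0.98) = −1.212·ln(0.02) = 4.741 s.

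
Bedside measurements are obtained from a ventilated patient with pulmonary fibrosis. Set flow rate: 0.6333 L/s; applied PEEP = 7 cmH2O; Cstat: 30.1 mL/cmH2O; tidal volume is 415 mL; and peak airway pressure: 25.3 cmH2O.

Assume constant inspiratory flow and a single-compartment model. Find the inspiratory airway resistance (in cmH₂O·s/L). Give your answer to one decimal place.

7.1

Equation of motion (constant flow): PIP = Vt/C + R·V̇ + PEEP.
R·V̇ = PIP − Vt/C − PEEP = 25.3 − 415/30.1 − 7 = 25.3 − 13.787 − 7 = 4.513 cmH2O.
R = 4.513 / 0.6333 = 7.126 cmH2O·s/L.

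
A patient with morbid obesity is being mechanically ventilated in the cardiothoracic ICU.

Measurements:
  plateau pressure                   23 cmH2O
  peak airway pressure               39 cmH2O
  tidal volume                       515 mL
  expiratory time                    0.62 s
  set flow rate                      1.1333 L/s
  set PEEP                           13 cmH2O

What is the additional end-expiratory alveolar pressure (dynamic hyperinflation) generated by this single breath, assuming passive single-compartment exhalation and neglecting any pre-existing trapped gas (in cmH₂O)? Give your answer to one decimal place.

R = (PIP − Pplat)/V̇ = (39 − 23) / 1.1333 = 16.0/1.1333 = 14.118 cmH2O·s/L.
C = Vt/(Pplat − PEEP) = 515.0 / (23 − 13) = 515.0/10.0 = 51.5 mL/cmH2O.
τ = R × C = 14.118 × 0.0515 L/cmH2O = 0.7271 s.
Fraction remaining = e^(−Te/τ) = e^(−0.62/0.7271) = 0.4263; trapped volume = 515.0 × 0.4263 = 219.54 mL.
Additional alveolar pressure from trapping ≈ V_trapped / C = 219.54 / 51.5 = 4.263 cmH2O.

4.3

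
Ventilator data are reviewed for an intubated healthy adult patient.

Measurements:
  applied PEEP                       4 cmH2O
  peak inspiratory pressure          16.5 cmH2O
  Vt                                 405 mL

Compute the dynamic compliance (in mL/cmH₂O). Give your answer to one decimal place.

32.4

Dynamic compliance = Vt / (PIP − PEEP) = 405 / (16.5 − 4) = 405 / 12.5 = 32.4 mL/cmH2O.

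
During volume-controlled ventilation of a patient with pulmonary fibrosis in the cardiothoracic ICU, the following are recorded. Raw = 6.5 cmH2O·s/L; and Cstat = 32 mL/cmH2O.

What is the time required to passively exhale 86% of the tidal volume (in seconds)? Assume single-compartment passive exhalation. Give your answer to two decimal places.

0.41

τ = R × C = 6.5 × 32 mL/cmH2O = 6.5 × 0.032 L/cmH2O = 0.208 s.
Exhaled fraction f = 1 − e^(−t/τ) → t = −τ·ln(1 − f) = −0.208·ln(0.14) = 0.409 s.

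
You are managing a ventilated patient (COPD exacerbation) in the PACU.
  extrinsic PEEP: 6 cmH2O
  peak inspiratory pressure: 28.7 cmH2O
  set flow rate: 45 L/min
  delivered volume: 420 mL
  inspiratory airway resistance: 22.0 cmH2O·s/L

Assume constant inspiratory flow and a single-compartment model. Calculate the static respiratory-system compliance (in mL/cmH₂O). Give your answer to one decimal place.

Flow: 45 L/min ÷ 60 = 0.75 L/s.
Equation of motion (constant flow): PIP = Vt/C + R·V̇ + PEEP.
Vt/C = PIP − R·V̇ − PEEP = 28.7 − 22.0×0.75 − 6 = 28.7 − 16.5 − 6 = 6.2 cmH2O.
C = Vt / 6.2 = 420 / 6.2 = 67.742 mL/cmH2O.

67.7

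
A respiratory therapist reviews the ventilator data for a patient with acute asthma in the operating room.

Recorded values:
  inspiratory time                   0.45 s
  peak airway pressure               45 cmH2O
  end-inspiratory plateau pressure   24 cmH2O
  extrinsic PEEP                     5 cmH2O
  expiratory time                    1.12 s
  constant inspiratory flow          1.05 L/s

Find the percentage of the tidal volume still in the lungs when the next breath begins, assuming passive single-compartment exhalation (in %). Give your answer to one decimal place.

Vt = flow × Ti = 1.05 L/s × 0.45 s × 1000 mL/L = 472.5 mL.
R = (PIP − Pplat)/V̇ = (45 − 24) / 1.05 = 21.0/1.05 = 20.0 cmH2O·s/L.
C = Vt/(Pplat − PEEP) = 472.5 / (24 − 5) = 472.5/19.0 = 24.868 mL/cmH2O.
τ = R × C = 20.0 × 0.02487 L/cmH2O = 0.4974 s.
Fraction remaining at end-expiration = e^(−Te/τ) = e^(−1.12/0.4974) = 0.1052 → 10.52%.

10.5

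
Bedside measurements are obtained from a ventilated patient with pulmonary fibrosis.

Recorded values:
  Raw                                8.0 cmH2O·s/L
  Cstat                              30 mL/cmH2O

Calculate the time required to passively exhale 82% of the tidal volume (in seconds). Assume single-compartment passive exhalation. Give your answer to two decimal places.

0.41

τ = R × C = 8.0 × 30 mL/cmH2O = 8.0 × 0.030 L/cmH2O = 0.24 s.
Exhaled fraction f = 1 − e^(−t/τ) → t = −τ·ln(1 − f) = −0.24·ln(0.18) = 0.4116 s.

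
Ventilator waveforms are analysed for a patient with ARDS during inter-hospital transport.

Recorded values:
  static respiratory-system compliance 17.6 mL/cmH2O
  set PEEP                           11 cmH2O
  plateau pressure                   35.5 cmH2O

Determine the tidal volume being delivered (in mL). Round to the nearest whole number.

Vt = Cstat × (Pplat − PEEP) = 17.6 × (35.5 − 11) = 17.6 × 24.5 = 431.2 mL.

431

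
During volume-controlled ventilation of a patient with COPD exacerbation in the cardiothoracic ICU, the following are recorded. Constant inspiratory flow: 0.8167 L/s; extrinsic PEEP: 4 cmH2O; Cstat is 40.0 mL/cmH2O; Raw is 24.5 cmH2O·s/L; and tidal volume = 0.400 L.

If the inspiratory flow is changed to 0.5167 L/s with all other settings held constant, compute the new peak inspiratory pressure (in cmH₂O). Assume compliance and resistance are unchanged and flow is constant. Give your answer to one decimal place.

PIP = Vt/C + R·V̇ + PEEP (constant-flow equation of motion).
Only the resistive term changes: ΔPIP = R × ΔV̇ = 24.5 × (0.5167 − 0.8167) = 24.5 × -0.3 = -7.35 cmH2O.
Original PIP = 400/40.0 + 24.5×0.8167 + 4 = 34.009 cmH2O; new PIP = 34.009 + (-7.35) = 26.659 cmH2O.

26.7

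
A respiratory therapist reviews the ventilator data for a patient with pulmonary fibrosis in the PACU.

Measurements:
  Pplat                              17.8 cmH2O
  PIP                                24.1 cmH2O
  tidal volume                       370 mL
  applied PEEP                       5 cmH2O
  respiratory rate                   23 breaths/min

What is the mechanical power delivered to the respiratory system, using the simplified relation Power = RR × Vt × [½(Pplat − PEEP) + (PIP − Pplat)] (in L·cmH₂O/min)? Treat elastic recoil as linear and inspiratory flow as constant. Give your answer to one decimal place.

Per-breath work = Vt × [½(Pplat−PEEP) + (PIP−Pplat)] = 0.370 × [0.5×12.8 + 6.3] = 0.370 × 12.7 = 4.699 L·cmH2O.
Power = 23 × 4.699 = 108.08 L·cmH2O/min.

108.1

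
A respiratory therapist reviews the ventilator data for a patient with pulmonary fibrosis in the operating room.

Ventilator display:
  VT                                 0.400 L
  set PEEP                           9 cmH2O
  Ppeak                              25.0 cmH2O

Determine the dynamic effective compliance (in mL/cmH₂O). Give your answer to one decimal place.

Dynamic compliance = Vt / (PIP − PEEP) = 400 / (25.0 − 9) = 400 / 16.0 = 25.0 mL/cmH2O.

25.0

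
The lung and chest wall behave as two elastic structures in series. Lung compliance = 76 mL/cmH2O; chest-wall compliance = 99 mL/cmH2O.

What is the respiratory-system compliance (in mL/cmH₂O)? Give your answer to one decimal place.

Lung and chest wall are elastances in series: 1/Crs = 1/CL + 1/Ccw.
1/Crs = 1/76 + 1/99 = 0.02326.
Crs = 42.992 mL/cmH2O.

43.0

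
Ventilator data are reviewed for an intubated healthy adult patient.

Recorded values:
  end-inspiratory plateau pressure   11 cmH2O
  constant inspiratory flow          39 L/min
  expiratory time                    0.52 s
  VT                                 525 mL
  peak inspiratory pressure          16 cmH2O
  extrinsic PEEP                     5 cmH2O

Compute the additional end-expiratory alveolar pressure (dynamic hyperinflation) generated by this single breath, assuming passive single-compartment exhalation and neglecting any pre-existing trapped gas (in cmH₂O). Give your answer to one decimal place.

Flow: 39 L/min ÷ 60 = 0.65 L/s.
R = (PIP − Pplat)/V̇ = (16 − 11) / 0.65 = 5.0/0.65 = 7.692 cmH2O·s/L.
C = Vt/(Pplat − PEEP) = 525.0 / (11 − 5) = 525.0/6.0 = 87.5 mL/cmH2O.
τ = R × C = 7.692 × 0.0875 L/cmH2O = 0.6731 s.
Fraction remaining = e^(−Te/τ) = e^(−0.52/0.6731) = 0.4618; trapped volume = 525.0 × 0.4618 = 242.45 mL.
Additional alveolar pressure from trapping ≈ V_trapped / C = 242.45 / 87.5 = 2.771 cmH2O.

2.8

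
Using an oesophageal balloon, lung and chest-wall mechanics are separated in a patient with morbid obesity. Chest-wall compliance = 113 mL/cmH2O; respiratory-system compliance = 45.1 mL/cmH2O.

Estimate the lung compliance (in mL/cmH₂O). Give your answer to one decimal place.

1/CL = 1/Crs − 1/Ccw.
1/CL = 1/45.1 − 1/113 = 0.01332.
CL = 75.075 mL/cmH2O.

75.1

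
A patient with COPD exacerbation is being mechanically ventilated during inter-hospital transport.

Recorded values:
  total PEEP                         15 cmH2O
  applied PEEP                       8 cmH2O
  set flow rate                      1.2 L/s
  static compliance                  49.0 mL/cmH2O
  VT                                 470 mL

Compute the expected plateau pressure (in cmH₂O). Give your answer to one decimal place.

24.6

End-expiratory occlusion gives total PEEP = 15 cmH2O (intrinsic PEEP = 15 − 8 = 7). Use total PEEP for the elastic gradient.
Pplat = PEEPtotal + Vt / Cstat = 15 + 470 / 49.0 = 15 + 9.592 = 24.592 cmH2O.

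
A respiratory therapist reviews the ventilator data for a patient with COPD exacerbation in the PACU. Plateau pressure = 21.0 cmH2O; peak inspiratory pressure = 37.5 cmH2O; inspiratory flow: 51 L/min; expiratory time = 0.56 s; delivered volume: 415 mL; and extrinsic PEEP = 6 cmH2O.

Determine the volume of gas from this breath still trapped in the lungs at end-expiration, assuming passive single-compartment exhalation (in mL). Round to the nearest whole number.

Flow: 51 L/min ÷ 60 = 0.85 L/s.
R = (PIP − Pplat)/V̇ = (37.5 − 21.0) / 0.85 = 16.5/0.85 = 19.412 cmH2O·s/L.
C = Vt/(Pplat − PEEP) = 415.0 / (21.0 − 6) = 415.0/15.0 = 27.667 mL/cmH2O.
τ = R × C = 19.412 × 0.02767 L/cmH2O = 0.5371 s.
Fraction remaining = e^(−Te/τ) = e^(−0.56/0.5371) = 0.3525.
Trapped volume = 415.0 × 0.3525 = 146.29 mL.

146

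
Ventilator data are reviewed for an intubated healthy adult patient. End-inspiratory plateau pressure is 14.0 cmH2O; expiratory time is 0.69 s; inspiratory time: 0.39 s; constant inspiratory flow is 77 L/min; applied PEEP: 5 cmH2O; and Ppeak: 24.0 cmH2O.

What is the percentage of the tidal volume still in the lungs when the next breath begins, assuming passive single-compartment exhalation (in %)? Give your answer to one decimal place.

20.3

Flow: 77 L/min ÷ 60 = 1.2833 L/s.
Vt = flow × Ti = 1.2833 L/s × 0.39 s × 1000 mL/L = 500.49 mL.
R = (PIP − Pplat)/V̇ = (24.0 − 14.0) / 1.2833 = 10.0/1.2833 = 7.792 cmH2O·s/L.
C = Vt/(Pplat − PEEP) = 500.49 / (14.0 − 5) = 500.49/9.0 = 55.61 mL/cmH2O.
τ = R × C = 7.792 × 0.05561 L/cmH2O = 0.4333 s.
Fraction remaining at end-expiration = e^(−Te/τ) = e^(−0.69/0.4333) = 0.2034 → 20.34%.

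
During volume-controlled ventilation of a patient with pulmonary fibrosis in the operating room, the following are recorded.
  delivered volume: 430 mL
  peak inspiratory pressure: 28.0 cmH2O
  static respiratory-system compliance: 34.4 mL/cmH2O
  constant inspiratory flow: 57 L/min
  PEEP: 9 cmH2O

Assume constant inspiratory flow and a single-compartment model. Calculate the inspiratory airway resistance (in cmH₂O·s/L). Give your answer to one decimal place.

6.8

Flow: 57 L/min ÷ 60 = 0.95 L/s.
Equation of motion (constant flow): PIP = Vt/C + R·V̇ + PEEP.
R·V̇ = PIP − Vt/C − PEEP = 28.0 − 430/34.4 − 9 = 28.0 − 12.5 − 9 = 6.5 cmH2O.
R = 6.5 / 0.95 = 6.842 cmH2O·s/L.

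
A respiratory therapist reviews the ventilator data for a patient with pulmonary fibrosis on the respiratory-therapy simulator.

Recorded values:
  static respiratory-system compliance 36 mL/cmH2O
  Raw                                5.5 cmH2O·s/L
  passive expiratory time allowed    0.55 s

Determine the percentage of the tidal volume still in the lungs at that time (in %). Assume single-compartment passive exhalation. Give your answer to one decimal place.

6.2

τ = R × C = 5.5 × 36 mL/cmH2O = 5.5 × 0.036 L/cmH2O = 0.198 s.
Passive exhalation: V(t)/V₀ = e^(−t/τ) = e^(−0.55/0.198) = 0.06218.
Fraction remaining = 0.06218 → 6.218%.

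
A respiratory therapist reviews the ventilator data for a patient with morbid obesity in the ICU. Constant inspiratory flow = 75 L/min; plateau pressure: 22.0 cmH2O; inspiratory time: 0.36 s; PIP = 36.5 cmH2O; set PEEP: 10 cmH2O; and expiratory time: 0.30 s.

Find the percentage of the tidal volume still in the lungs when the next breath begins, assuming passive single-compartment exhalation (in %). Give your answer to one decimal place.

Flow: 75 L/min ÷ 60 = 1.25 L/s.
Vt = flow × Ti = 1.25 L/s × 0.36 s × 1000 mL/L = 450.0 mL.
R = (PIP − Pplat)/V̇ = (36.5 − 22.0) / 1.25 = 14.5/1.25 = 11.6 cmH2O·s/L.
C = Vt/(Pplat − PEEP) = 450.0 / (22.0 − 10) = 450.0/12.0 = 37.5 mL/cmH2O.
τ = R × C = 11.6 × 0.0375 L/cmH2O = 0.435 s.
Fraction remaining at end-expiration = e^(−Te/τ) = e^(−0.30/0.435) = 0.5017 → 50.17%.

50.2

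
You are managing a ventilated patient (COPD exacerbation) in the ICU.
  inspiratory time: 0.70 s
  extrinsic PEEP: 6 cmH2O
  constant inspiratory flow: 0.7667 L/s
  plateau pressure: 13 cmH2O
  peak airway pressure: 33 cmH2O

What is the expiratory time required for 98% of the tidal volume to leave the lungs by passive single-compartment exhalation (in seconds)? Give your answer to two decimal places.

7.82

Vt = flow × Ti = 0.7667 L/s × 0.70 s × 1000 mL/L = 536.69 mL.
R = (PIP − Pplat)/V̇ = (33 − 13) / 0.7667 = 20.0/0.7667 = 26.086 cmH2O·s/L.
C = Vt/(Pplat − PEEP) = 536.69 / (13 − 6) = 536.69/7.0 = 76.67 mL/cmH2O.
τ = R × C = 26.086 × 0.07667 L/cmH2O = 2.0 s.
t = −τ·ln(1 − 0.98) = −2.0·ln(0.02) = 7.824 s.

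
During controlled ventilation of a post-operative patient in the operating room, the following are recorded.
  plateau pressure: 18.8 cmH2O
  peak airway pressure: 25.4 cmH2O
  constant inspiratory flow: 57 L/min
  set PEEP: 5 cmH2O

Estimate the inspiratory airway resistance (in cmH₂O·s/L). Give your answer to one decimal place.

6.9

Flow: 57 L/min ÷ 60 = 0.95 L/s.
Raw = (PIP − Pplat) / flow = (25.4 − 18.8) / 0.95 = 6.6 / 0.95 = 6.947 cmH2O·s/L.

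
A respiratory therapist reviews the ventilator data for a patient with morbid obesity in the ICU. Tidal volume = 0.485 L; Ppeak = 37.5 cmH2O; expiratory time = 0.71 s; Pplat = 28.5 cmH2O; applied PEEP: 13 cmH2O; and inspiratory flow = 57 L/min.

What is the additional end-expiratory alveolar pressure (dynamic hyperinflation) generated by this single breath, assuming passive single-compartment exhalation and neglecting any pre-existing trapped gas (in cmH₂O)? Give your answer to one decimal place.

Flow: 57 L/min ÷ 60 = 0.95 L/s.
R = (PIP − Pplat)/V̇ = (37.5 − 28.5) / 0.95 = 9.0/0.95 = 9.474 cmH2O·s/L.
C = Vt/(Pplat − PEEP) = 485.0 / (28.5 − 13) = 485.0/15.5 = 31.29 mL/cmH2O.
τ = R × C = 9.474 × 0.03129 L/cmH2O = 0.2964 s.
Fraction remaining = e^(−Te/τ) = e^(−0.71/0.2964) = 0.09114; trapped volume = 485.0 × 0.09114 = 44.203 mL.
Additional alveolar pressure from trapping ≈ V_trapped / C = 44.203 / 31.29 = 1.413 cmH2O.

1.4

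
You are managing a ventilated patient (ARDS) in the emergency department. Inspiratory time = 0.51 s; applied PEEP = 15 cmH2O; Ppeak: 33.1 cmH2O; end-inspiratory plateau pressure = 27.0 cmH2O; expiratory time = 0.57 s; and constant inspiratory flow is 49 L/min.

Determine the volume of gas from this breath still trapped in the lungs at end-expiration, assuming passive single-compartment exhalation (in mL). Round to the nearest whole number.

Flow: 49 L/min ÷ 60 = 0.8167 L/s.
Vt = flow × Ti = 0.8167 L/s × 0.51 s × 1000 mL/L = 416.52 mL.
R = (PIP − Pplat)/V̇ = (33.1 − 27.0) / 0.8167 = 6.1/0.8167 = 7.469 cmH2O·s/L.
C = Vt/(Pplat − PEEP) = 416.52 / (27.0 − 15) = 416.52/12.0 = 34.71 mL/cmH2O.
τ = R × C = 7.469 × 0.03471 L/cmH2O = 0.2592 s.
Fraction remaining = e^(−Te/τ) = e^(−0.57/0.2592) = 0.1109.
Trapped volume = 416.52 × 0.1109 = 46.192 mL.

46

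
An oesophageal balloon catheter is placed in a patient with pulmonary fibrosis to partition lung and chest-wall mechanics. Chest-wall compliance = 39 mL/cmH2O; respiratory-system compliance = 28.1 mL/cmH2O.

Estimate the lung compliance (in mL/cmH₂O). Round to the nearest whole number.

1/CL = 1/Crs − 1/Ccw.
1/CL = 1/28.1 − 1/39 = 0.009946.
CL = 100.54 mL/cmH2O.

101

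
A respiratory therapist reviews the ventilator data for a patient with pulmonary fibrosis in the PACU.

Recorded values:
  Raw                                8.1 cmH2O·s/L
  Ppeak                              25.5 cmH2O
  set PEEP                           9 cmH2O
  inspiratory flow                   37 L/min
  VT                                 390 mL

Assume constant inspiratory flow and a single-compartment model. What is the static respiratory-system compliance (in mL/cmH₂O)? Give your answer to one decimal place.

Flow: 37 L/min ÷ 60 = 0.6167 L/s.
Equation of motion (constant flow): PIP = Vt/C + R·V̇ + PEEP.
Vt/C = PIP − R·V̇ − PEEP = 25.5 − 8.1×0.6167 − 9 = 25.5 − 4.995 − 9 = 11.505 cmH2O.
C = Vt / 11.505 = 390 / 11.505 = 33.898 mL/cmH2O.

33.9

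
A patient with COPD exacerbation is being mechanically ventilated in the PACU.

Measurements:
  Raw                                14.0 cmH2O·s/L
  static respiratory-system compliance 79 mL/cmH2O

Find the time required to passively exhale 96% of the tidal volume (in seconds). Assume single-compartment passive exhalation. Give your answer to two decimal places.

τ = R × C = 14.0 × 79 mL/cmH2O = 14.0 × 0.079 L/cmH2O = 1.106 s.
Exhaled fraction f = 1 − e^(−t/τ) → t = −τ·ln(1 − f) = −1.106·ln(0.04) = 3.56 s.

3.56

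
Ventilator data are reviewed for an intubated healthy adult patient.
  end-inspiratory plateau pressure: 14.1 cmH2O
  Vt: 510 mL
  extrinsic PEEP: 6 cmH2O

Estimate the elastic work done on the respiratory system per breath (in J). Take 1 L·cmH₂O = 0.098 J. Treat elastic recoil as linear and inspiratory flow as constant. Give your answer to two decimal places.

Elastic work ≈ ½ × (Pplat − PEEP) × Vt = 0.5 × (14.1 − 6) × 0.510 L = 0.5 × 8.1 × 0.510 = 2.066 L·cmH2O.
× 0.098 J/(L·cmH2O) → 0.2025 J.

0.20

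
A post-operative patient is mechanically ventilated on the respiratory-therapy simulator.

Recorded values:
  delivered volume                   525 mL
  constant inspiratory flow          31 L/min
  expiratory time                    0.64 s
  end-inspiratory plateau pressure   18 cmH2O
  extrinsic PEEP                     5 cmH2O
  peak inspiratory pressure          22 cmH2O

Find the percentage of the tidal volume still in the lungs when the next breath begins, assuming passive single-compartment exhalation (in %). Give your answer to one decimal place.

12.9

Flow: 31 L/min ÷ 60 = 0.5167 L/s.
R = (PIP − Pplat)/V̇ = (22 − 18) / 0.5167 = 4.0/0.5167 = 7.741 cmH2O·s/L.
C = Vt/(Pplat − PEEP) = 525.0 / (18 − 5) = 525.0/13.0 = 40.385 mL/cmH2O.
τ = R × C = 7.741 × 0.04039 L/cmH2O = 0.3127 s.
Fraction remaining at end-expiration = e^(−Te/τ) = e^(−0.64/0.3127) = 0.1292 → 12.92%.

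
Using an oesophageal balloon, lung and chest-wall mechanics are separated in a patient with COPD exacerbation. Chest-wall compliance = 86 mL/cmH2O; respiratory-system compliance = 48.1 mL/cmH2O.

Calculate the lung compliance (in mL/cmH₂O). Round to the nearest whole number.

1/CL = 1/Crs − 1/Ccw.
1/CL = 1/48.1 − 1/86 = 0.009162.
CL = 109.15 mL/cmH2O.

109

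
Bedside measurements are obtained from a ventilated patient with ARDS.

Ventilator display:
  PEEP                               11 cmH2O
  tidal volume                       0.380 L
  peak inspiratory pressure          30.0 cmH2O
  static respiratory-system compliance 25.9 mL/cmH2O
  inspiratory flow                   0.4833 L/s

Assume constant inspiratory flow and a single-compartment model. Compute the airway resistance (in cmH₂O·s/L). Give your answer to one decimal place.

9.0

Equation of motion (constant flow): PIP = Vt/C + R·V̇ + PEEP.
R·V̇ = PIP − Vt/C − PEEP = 30.0 − 380/25.9 − 11 = 30.0 − 14.672 − 11 = 4.328 cmH2O.
R = 4.328 / 0.4833 = 8.955 cmH2O·s/L.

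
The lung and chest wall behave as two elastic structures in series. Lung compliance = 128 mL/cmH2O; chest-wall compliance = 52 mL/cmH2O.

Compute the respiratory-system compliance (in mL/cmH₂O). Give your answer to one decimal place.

Lung and chest wall are elastances in series: 1/Crs = 1/CL + 1/Ccw.
1/Crs = 1/128 + 1/52 = 0.02704.
Crs = 36.982 mL/cmH2O.

37.0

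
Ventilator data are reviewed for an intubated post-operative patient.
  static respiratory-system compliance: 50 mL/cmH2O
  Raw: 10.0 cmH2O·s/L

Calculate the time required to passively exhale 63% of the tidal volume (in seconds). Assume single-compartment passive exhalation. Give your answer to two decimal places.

0.50

τ = R × C = 10.0 × 50 mL/cmH2O = 10.0 × 0.050 L/cmH2O = 0.5 s.
Exhaled fraction f = 1 − e^(−t/τ) → t = −τ·ln(1 − f) = −0.5·ln(0.37) = 0.4971 s.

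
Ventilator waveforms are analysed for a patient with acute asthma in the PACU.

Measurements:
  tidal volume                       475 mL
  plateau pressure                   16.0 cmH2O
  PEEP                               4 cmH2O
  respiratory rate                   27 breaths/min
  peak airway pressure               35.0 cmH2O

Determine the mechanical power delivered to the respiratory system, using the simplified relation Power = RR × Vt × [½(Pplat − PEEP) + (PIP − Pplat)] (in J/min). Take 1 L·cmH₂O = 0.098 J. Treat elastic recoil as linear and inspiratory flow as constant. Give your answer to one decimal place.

31.4

Per-breath work = Vt × [½(Pplat−PEEP) + (PIP−Pplat)] = 0.475 × [0.5×12.0 + 19.0] = 0.475 × 25.0 = 11.875 L·cmH2O.
Power = 27 × 11.875 = 320.63 L·cmH2O/min.
× 0.098 J/(L·cmH2O) → 31.422 J/min.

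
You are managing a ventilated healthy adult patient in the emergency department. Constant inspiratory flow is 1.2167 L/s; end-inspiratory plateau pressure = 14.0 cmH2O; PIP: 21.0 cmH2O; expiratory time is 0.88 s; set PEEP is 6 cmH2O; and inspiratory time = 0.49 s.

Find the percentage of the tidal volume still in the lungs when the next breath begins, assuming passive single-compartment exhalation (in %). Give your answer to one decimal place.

12.8

Vt = flow × Ti = 1.2167 L/s × 0.49 s × 1000 mL/L = 596.18 mL.
R = (PIP − Pplat)/V̇ = (21.0 − 14.0) / 1.2167 = 7.0/1.2167 = 5.753 cmH2O·s/L.
C = Vt/(Pplat − PEEP) = 596.18 / (14.0 − 6) = 596.18/8.0 = 74.523 mL/cmH2O.
τ = R × C = 5.753 × 0.07452 L/cmH2O = 0.4287 s.
Fraction remaining at end-expiration = e^(−Te/τ) = e^(−0.88/0.4287) = 0.1284 → 12.84%.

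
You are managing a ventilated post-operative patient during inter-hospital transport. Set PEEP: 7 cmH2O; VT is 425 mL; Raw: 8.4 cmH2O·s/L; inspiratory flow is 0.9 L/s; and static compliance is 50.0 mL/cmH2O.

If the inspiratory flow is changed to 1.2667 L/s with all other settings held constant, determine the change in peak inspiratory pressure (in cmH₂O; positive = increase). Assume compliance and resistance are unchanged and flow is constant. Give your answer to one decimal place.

PIP = Vt/C + R·V̇ + PEEP (constant-flow equation of motion).
Only the resistive term changes: ΔPIP = R × ΔV̇ = 8.4 × (1.2667 − 0.9) = 8.4 × 0.3667 = 3.08 cmH2O.

3.1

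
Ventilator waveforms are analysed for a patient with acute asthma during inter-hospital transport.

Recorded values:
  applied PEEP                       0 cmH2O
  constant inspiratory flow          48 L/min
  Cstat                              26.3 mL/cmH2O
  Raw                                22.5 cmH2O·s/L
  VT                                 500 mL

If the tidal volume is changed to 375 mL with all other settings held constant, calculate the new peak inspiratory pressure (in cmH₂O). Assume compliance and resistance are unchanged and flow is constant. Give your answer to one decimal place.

Flow: 48 L/min ÷ 60 = 0.8 L/s.
PIP = Vt/C + R·V̇ + PEEP (constant-flow equation of motion).
Only the elastic term changes: ΔPIP = ΔVt / C = (375 − 500) / 26.3 = -4.753 cmH2O.
Original PIP = 500/26.3 + 22.5×0.8 + 0 = 37.011 cmH2O; new PIP = 37.011 + (-4.753) = 32.258 cmH2O.

32.3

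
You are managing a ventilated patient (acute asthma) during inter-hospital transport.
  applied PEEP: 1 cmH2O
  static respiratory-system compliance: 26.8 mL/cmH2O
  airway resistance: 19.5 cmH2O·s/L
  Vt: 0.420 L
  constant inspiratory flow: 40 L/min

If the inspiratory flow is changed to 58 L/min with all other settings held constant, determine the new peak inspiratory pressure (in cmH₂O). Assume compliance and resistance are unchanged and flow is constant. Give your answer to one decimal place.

35.5

Flow: 40 L/min ÷ 60 = 0.6667 L/s.
New flow: 58 L/min ÷ 60 = 0.9667 L/s.
PIP = Vt/C + R·V̇ + PEEP (constant-flow equation of motion).
Only the resistive term changes: ΔPIP = R × ΔV̇ = 19.5 × (0.9667 − 0.6667) = 19.5 × 0.3 = 5.85 cmH2O.
Original PIP = 420/26.8 + 19.5×0.6667 + 1 = 29.672 cmH2O; new PIP = 29.672 + (5.85) = 35.522 cmH2O.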